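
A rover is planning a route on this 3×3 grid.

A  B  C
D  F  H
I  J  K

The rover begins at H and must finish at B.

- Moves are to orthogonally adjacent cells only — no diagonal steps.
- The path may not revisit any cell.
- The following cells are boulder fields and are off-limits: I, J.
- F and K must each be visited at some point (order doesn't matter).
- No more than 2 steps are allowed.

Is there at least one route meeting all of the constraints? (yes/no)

K must be visited but has only one open neighbour (H), and it is neither the start nor the goal — the route would have to enter and leave through H, re-entering it.

no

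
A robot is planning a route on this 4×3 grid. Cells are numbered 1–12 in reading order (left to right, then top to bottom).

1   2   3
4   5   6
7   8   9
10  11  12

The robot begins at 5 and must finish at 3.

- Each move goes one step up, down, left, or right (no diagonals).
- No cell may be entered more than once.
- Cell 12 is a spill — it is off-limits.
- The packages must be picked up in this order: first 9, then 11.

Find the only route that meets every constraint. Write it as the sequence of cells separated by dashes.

The waypoints must appear in the order 9, 11, with no cell reused.
Route from 5: right to 6, down to 9, left to 8, down to 11, left to 10, 3× up (reaching 1), 2× right (reaching 3) — 10 moves in all.
Check: order respected (9 at step 2, 11 at step 4).

5 - 6 - 9 - 8 - 11 - 10 - 7 - 4 - 1 - 2 - 3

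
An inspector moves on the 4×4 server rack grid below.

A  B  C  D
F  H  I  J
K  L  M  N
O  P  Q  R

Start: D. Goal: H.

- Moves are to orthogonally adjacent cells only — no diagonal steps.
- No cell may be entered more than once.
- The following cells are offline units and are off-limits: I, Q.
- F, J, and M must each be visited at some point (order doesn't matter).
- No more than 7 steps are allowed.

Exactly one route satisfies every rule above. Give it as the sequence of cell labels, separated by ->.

Any route must reach F, J, and M and still end at H within 7 moves, so the order of the required stops is forced.
Route from D: down 2 to N, left 3 to K, up 1 to F, right 1 to H — 7 moves in all.
Check: all required cells visited; 7 ≤ 7 moves.

D -> J -> N -> M -> L -> K -> F -> H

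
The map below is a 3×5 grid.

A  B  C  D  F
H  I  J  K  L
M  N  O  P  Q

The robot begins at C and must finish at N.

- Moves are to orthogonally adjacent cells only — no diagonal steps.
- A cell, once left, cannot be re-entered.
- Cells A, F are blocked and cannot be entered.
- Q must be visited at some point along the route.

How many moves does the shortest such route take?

7

Any route passes through Q somewhere between C and N. Summing Manhattan distances along the two legs (C → Q → N) gives a lower bound of 4 + 3 = 7 moves.
A route of 7 moves achieves this: C → J → K → L → Q → P → O → N.
Since 7 matches the lower bound, it is optimal.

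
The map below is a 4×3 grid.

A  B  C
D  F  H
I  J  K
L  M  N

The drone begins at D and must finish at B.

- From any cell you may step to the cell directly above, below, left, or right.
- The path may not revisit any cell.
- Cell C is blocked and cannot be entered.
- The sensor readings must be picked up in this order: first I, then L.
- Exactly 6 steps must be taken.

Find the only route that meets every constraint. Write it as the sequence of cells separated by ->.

The waypoints must appear in the order I, L, with no cell reused.
Route from D: down 2 to L, right 1 to M, up 3 to B — 6 moves in all.
Check: order respected (I at step 1, L at step 2); 6 moves as required.

D -> I -> L -> M -> J -> F -> B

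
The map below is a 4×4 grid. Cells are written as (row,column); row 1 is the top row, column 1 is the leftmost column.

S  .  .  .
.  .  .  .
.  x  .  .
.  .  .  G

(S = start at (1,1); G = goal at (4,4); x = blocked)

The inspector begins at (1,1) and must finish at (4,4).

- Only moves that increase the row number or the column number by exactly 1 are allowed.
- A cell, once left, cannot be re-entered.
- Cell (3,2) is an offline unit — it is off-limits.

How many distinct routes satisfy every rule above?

A right/down-only route from (1,1) to (4,4) makes exactly 3 down-moves and 3 right-moves in some order.
With no other constraints that would be C(6,3) = 20 routes.
Subtract routes through each blocked cell (inclusion–exclusion for overlaps): − through (3,2): 9 → 11.
That gives 11 routes.

11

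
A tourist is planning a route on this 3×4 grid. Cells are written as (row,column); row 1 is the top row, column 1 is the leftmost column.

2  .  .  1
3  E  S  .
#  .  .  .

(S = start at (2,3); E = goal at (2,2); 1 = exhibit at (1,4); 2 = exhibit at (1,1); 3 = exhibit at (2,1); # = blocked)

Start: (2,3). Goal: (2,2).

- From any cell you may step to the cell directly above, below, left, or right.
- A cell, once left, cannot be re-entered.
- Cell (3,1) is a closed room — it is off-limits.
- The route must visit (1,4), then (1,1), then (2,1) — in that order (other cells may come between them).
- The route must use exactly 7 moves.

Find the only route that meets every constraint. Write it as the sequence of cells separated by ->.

The waypoints must appear in the order (1,4), (1,1), (2,1), with no cell reused.
Route from (2,3): right 1 to (2,4), up 1 to (1,4), left 3 to (1,1), down 1 to (2,1), right 1 to (2,2) — 7 moves in all.
Check: order respected (1 at step 2, 2 at step 5, 3 at step 6); 7 moves as required.

(2,3) -> (2,4) -> (1,4) -> (1,3) -> (1,2) -> (1,1) -> (2,1) -> (2,2)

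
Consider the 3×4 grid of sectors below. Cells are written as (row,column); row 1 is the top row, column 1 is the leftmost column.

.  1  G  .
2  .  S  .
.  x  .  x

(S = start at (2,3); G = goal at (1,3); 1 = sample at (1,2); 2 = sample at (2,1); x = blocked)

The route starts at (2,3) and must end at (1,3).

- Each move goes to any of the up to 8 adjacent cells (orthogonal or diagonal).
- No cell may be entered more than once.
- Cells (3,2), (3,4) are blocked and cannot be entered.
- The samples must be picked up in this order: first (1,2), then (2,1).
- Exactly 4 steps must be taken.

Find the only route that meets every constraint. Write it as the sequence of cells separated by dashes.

The waypoints must appear in the order (1,2), (2,1), with no cell reused.
Route from (2,3): up-left to (1,2), down-left to (2,1), right to (2,2), up-right to (1,3) — 4 moves in all.
Check: order respected (1 at step 1, 2 at step 2); 4 moves as required.

(2,3) - (1,2) - (2,1) - (2,2) - (1,3)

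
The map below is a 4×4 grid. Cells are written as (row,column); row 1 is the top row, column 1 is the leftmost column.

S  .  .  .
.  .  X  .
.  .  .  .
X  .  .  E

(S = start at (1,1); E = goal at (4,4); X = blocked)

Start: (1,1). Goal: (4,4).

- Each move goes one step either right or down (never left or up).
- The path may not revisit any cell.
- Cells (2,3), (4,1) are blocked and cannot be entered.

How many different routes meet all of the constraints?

10

A right/down-only route from (1,1) to (4,4) makes exactly 3 down-moves and 3 right-moves in some order.
With no other constraints that would be C(6,3) = 20 routes.
Subtract routes through each blocked cell (inclusion–exclusion for overlaps): − through (2,3): 9 − through (4,1): 1 → 10.
That gives 10 routes.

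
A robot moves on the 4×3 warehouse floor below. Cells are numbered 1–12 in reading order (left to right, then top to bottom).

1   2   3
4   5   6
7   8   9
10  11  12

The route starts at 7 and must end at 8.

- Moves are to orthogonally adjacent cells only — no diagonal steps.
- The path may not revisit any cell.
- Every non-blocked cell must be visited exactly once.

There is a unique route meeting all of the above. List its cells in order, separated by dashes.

Need to visit all 12 open cells exactly once, starting at 7 and ending at 8.
Cell 12 has only two open neighbours (9 and 11), so the path must pass straight through it: one of those is the cell it's entered from and the other is where it exits.
Route from 7: down 1 to 10, right 2 to 12, up 3 to 3, left 2 to 1, down 1 to 4, right 1 to 5, down 1 to 8 — 11 moves in all.
Check: all 12 open cells covered.

7 - 10 - 11 - 12 - 9 - 6 - 3 - 2 - 1 - 4 - 5 - 8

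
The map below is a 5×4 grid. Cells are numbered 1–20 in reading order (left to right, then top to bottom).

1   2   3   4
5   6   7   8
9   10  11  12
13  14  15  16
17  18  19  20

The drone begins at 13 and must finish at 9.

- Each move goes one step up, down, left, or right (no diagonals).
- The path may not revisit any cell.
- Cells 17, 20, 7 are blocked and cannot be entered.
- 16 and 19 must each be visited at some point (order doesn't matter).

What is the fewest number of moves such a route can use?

9

Any route passes through 16 and 19 in some order between 13 and 9. Summing Manhattan distances along each leg and taking the cheapest ordering (13 → 19 → 16 → 9) gives a lower bound of 3 + 2 + 4 = 9 moves.
A route of 9 moves achieves this: 13 → 14 → 18 → 19 → 15 → 16 → 12 → 11 → 10 → 9.
Since 9 matches the lower bound, it is optimal.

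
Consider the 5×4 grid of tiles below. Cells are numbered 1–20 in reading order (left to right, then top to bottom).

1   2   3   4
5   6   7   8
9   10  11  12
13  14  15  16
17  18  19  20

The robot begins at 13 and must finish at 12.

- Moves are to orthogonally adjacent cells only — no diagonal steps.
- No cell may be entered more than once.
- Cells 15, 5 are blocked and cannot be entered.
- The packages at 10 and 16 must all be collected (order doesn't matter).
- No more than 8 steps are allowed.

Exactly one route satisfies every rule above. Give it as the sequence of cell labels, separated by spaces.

The 8-move cap with required stops at 10, 16 leaves no slack for detours.
Route from 13: up to 9, right to 10, 2× down (reaching 18), 2× right (reaching 20), 2× up (reaching 12) — 8 moves in all.
Check: all required cells visited; 8 ≤ 8 moves.

13 9 10 14 18 19 20 16 12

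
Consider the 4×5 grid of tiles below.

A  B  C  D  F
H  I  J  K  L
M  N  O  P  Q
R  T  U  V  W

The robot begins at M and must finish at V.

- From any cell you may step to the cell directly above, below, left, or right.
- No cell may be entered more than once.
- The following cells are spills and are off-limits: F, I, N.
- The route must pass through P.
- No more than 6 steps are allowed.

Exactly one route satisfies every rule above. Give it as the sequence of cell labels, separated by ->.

M -> R -> T -> U -> O -> P -> V

The 6-move cap with required stops at P leaves no slack for detours.
Route from M: down to R, 2× right (reaching U), up to O, right to P, down to V — 6 moves in all.
Check: all required cells visited; 6 ≤ 6 moves.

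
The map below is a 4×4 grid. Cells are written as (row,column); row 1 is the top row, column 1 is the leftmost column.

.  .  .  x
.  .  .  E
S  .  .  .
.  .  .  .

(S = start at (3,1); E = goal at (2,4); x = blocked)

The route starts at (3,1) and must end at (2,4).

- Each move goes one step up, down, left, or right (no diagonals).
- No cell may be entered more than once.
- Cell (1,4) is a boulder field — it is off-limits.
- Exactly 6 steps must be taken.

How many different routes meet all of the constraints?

18

Need simple routes of exactly 6 moves from (3,1) to (2,4) (Manhattan distance 4, so 1 moves are spent on a detour and 1 undoing it).
Branch systematically from the start, pruning whenever the remaining move budget drops below the Manhattan distance to (2,4) or differs from it in parity. Grouping the completions by first move — via (2,1): 6; via (4,1): 6; via (3,2): 6 — and summing: 6 + 6 + 6 = 18.
That gives 18 routes.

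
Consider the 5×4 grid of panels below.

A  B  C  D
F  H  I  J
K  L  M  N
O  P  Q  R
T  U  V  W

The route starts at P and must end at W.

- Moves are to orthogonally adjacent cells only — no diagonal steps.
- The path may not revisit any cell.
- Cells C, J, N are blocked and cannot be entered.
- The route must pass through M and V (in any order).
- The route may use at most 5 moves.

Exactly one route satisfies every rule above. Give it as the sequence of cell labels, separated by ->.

P -> L -> M -> Q -> V -> W

Any route must reach M and V and still end at W within 5 moves, so the order of the required stops is forced.
Route from P: up to L, right to M, 2× down (reaching V), right to W — 5 moves in all.
Check: all required cells visited; 5 ≤ 5 moves.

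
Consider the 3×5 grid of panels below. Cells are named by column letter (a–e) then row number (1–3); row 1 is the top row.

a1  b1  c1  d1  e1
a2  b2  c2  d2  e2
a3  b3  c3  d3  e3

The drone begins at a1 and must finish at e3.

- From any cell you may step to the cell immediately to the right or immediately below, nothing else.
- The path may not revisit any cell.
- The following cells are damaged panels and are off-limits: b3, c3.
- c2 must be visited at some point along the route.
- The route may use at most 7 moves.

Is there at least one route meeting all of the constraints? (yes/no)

yes

One route that works: a1 → a2 → b2 → c2 → d2 → d3 → e3.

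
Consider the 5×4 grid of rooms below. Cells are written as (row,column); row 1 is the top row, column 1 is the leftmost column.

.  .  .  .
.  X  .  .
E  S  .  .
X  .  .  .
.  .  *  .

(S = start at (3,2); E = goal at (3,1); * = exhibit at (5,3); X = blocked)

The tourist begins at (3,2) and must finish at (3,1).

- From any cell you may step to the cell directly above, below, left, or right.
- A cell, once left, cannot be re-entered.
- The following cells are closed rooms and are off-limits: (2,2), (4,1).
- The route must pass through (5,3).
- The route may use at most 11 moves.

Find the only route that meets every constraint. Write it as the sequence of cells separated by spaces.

Any route must reach (5,3) and still end at (3,1) within 11 moves, so the order of the required stops is forced.
Route from (3,2): 2× down (reaching (5,2)), right to (5,3), 4× up (reaching (1,3)), 2× left (reaching (1,1)), 2× down (reaching (3,1)) — 11 moves in all.
Check: all required cells visited; 11 ≤ 11 moves.

(3,2) (4,2) (5,2) (5,3) (4,3) (3,3) (2,3) (1,3) (1,2) (1,1) (2,1) (3,1)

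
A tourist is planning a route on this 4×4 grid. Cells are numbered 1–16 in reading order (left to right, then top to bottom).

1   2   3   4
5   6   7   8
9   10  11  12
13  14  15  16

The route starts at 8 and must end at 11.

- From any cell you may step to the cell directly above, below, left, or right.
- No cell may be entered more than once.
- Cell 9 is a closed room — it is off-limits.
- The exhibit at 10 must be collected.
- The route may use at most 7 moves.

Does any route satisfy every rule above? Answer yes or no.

yes

One route that works: 8 → 7 → 6 → 10 → 11.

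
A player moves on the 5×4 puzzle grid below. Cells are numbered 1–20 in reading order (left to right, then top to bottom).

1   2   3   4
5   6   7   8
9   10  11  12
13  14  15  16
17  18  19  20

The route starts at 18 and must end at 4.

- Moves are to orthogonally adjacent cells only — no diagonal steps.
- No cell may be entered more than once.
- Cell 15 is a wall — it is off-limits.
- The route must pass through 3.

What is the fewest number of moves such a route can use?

6

Any route passes through 3 somewhere between 18 and 4. Summing Manhattan distances along the two legs (18 → 3 → 4) gives a lower bound of 5 + 1 = 6 moves.
A route of 6 moves achieves this: 18 → 14 → 10 → 6 → 2 → 3 → 4.
Since 6 matches the lower bound, it is optimal.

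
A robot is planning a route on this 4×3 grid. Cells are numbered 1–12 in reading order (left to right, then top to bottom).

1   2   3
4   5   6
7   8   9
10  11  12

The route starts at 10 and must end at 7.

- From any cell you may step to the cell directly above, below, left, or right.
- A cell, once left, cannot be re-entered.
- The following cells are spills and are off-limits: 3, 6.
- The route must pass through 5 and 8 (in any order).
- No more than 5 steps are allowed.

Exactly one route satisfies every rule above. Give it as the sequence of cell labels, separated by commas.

The 5-move cap with required stops at 5, 8 leaves no slack for detours.
Route from 10: right to 11, 2× up (reaching 5), left to 4, down to 7 — 5 moves in all.
Check: all required cells visited; 5 ≤ 5 moves.

10, 11, 8, 5, 4, 7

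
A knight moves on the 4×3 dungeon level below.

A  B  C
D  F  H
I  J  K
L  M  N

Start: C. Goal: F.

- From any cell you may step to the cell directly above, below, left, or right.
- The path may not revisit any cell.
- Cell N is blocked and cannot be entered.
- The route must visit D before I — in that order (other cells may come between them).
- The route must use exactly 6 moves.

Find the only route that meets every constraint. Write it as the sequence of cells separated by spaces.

C B A D I J F

The waypoints must appear in the order D, I, with no cell reused.
Route from C: left 2 to A, down 2 to I, right 1 to J, up 1 to F — 6 moves in all.
Check: order respected (D at step 3, I at step 4); 6 moves as required.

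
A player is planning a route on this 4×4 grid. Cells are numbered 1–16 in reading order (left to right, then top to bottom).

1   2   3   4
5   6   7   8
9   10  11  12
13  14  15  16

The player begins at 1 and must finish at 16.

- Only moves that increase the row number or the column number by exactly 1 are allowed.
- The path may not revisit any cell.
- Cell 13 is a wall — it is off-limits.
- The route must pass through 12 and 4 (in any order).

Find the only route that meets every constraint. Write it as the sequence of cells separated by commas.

Moves only go right or down, so the column and row indices never decrease.
Route from 1: 3× right (reaching 4), 3× down (reaching 16) — 6 moves in all.
Check: all required cells visited.

1, 2, 3, 4, 8, 12, 16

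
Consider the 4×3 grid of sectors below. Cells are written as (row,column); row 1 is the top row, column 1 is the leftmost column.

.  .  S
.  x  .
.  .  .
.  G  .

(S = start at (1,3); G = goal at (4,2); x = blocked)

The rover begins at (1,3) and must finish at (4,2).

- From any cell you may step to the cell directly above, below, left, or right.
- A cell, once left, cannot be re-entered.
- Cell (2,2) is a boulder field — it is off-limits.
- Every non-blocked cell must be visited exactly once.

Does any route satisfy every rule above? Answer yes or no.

Colour the cells like a checkerboard: each orthogonal step flips colour, so a Hamiltonian route alternates colours. Here there are 5 cells of one colour and 6 of the other, with start on the same colour as the goal — the counts and endpoints can't be arranged into an alternating sequence of length 11, so no Hamiltonian route exists.

no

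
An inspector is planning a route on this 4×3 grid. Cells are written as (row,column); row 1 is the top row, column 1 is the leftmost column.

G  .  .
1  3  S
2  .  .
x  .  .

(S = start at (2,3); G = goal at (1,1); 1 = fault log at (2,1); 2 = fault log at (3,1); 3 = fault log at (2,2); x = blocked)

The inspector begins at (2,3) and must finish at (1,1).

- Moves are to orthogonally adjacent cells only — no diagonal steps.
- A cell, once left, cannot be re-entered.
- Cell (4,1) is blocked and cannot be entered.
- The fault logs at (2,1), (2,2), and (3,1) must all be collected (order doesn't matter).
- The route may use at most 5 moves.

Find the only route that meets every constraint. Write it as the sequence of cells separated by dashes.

The 5-move cap with required stops at (2,1), (2,2), (3,1) leaves no slack for detours.
Route from (2,3): left to (2,2), down to (3,2), left to (3,1), 2× up (reaching (1,1)) — 5 moves in all.
Check: all required cells visited; 5 ≤ 5 moves.

(2,3) - (2,2) - (3,2) - (3,1) - (2,1) - (1,1)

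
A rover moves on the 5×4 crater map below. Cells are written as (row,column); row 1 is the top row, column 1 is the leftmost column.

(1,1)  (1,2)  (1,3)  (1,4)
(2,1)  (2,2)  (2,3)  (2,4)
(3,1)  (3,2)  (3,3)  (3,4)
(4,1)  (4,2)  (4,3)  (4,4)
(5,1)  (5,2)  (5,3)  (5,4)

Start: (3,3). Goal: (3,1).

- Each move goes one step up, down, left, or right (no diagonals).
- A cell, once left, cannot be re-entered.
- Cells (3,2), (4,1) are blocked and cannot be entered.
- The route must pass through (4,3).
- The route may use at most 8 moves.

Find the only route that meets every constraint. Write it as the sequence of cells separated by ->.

(3,3) -> (4,3) -> (4,4) -> (3,4) -> (2,4) -> (2,3) -> (2,2) -> (2,1) -> (3,1)

The 8-move cap with required stops at (4,3) leaves no slack for detours.
Route from (3,3): down 1 to (4,3), right 1 to (4,4), up 2 to (2,4), left 3 to (2,1), down 1 to (3,1) — 8 moves in all.
Check: all required cells visited; 8 ≤ 8 moves.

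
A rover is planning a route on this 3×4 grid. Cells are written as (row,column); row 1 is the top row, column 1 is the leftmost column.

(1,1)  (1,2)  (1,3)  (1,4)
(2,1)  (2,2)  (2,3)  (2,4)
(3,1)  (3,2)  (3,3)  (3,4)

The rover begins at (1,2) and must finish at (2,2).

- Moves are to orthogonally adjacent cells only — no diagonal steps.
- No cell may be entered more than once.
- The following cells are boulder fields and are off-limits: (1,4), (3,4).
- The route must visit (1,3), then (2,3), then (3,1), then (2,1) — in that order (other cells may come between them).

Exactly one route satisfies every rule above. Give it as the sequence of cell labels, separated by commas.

(1,2), (1,3), (2,3), (3,3), (3,2), (3,1), (2,1), (2,2)

The waypoints must appear in the order (1,3), (2,3), (3,1), (2,1), with no cell reused.
Route from (1,2): right 1 to (1,3), down 2 to (3,3), left 2 to (3,1), up 1 to (2,1), right 1 to (2,2) — 7 moves in all.
Check: order respected ((1,3) at step 1, (2,3) at step 2, (3,1) at step 5, (2,1) at step 6).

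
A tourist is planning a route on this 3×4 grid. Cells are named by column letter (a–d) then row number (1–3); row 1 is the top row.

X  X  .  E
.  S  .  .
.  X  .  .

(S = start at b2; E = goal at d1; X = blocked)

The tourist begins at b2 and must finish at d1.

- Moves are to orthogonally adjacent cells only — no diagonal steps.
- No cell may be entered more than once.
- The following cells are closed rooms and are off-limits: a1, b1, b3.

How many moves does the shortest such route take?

3

The Manhattan distance from b2 to d1 is |2−1| + |2−4| = 3, so at least 3 moves are needed.
A route of 3 moves achieves this: b2 → c2 → c1 → d1.
Since 3 matches the lower bound, it is optimal.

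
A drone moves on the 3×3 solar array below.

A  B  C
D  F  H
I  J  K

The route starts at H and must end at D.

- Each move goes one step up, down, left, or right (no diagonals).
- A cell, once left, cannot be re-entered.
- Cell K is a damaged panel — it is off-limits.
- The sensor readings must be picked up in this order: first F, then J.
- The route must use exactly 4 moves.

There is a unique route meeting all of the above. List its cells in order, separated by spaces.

The waypoints must appear in the order F, J, with no cell reused.
Route from H: left to F, down to J, left to I, up to D — 4 moves in all.
Check: order respected (F at step 1, J at step 2); 4 moves as required.

H F J I D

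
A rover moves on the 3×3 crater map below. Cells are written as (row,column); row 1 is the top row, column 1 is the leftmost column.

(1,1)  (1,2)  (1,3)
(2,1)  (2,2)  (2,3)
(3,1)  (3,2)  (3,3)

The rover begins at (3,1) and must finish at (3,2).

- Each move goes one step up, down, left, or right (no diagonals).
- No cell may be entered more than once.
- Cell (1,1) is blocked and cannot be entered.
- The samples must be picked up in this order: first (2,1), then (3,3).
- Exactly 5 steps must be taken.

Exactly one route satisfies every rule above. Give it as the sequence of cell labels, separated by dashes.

(3,1) - (2,1) - (2,2) - (2,3) - (3,3) - (3,2)

The waypoints must appear in the order (2,1), (3,3), with no cell reused.
Route from (3,1): up to (2,1), 2× right (reaching (2,3)), down to (3,3), left to (3,2) — 5 moves in all.
Check: order respected ((2,1) at step 1, (3,3) at step 4); 5 moves as required.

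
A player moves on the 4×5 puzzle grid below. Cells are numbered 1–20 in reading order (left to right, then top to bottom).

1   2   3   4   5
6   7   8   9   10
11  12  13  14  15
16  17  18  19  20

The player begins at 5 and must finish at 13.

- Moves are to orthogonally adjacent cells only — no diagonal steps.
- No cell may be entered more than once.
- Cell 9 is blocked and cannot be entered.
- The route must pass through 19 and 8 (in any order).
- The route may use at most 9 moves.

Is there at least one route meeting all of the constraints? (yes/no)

Exhausting the options from 5, every branch either dead-ends against blocked cells, would have to re-enter a cell already used, runs past the 9-move limit, or reaches the goal with a constraint still unmet.

no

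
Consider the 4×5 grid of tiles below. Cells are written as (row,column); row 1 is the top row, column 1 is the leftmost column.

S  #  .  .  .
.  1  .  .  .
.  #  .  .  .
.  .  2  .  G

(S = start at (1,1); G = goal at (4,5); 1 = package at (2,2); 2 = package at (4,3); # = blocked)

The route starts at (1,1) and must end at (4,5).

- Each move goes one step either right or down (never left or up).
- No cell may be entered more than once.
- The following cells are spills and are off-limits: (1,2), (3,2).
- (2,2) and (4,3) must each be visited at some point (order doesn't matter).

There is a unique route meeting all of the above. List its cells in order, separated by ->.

(1,1) -> (2,1) -> (2,2) -> (2,3) -> (3,3) -> (4,3) -> (4,4) -> (4,5)

Moves only go right or down, so the column and row indices never decrease.
Route from (1,1): down to (2,1), 2× right (reaching (2,3)), 2× down (reaching (4,3)), 2× right (reaching (4,5)) — 7 moves in all.
Check: all required cells visited.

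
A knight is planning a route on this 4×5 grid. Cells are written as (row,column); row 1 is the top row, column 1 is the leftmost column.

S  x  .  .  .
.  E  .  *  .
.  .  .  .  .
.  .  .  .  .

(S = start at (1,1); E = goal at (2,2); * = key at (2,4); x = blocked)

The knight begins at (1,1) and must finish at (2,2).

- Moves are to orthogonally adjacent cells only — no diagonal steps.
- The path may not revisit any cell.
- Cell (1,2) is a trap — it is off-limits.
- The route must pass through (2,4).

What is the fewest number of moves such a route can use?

8

Any route passes through (2,4) somewhere between (1,1) and (2,2). Summing Manhattan distances along the two legs ((1,1) → (2,4) → (2,2)) gives a lower bound of 4 + 2 = 6 moves.
The shortest route satisfying every rule uses 8 moves: (1,1) → (2,1) → (3,1) → (3,2) → (3,3) → (3,4) → (2,4) → (2,3) → (2,2).
The no-revisit rule (legs can't share cells) pushes the minimum above the 6-move bound; an exhaustive check rules out every length from 6 to 7, leaving 8 as the minimum.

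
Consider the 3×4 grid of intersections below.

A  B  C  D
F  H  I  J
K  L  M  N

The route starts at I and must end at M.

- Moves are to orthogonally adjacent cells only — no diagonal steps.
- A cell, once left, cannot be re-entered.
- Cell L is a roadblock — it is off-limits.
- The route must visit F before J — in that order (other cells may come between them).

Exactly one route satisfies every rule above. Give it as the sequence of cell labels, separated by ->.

The waypoints must appear in the order F, J, with no cell reused.
Route from I: 2× left (reaching F), up to A, 3× right (reaching D), 2× down (reaching N), left to M — 9 moves in all.
Check: order respected (F at step 2, J at step 7).

I -> H -> F -> A -> B -> C -> D -> J -> N -> M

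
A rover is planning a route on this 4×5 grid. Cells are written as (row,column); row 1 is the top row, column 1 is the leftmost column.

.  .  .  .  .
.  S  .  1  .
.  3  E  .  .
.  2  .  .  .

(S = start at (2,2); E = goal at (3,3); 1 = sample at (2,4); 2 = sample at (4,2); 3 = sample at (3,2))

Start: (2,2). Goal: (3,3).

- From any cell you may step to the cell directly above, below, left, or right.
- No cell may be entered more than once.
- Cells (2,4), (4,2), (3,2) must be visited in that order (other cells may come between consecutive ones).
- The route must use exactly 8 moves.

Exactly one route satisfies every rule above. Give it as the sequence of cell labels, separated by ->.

The waypoints must appear in the order (2,4), (4,2), (3,2), with no cell reused.
Route from (2,2): 2× right (reaching (2,4)), 2× down (reaching (4,4)), 2× left (reaching (4,2)), up to (3,2), right to (3,3) — 8 moves in all.
Check: order respected (1 at step 2, 2 at step 6, 3 at step 7); 8 moves as required.

(2,2) -> (2,3) -> (2,4) -> (3,4) -> (4,4) -> (4,3) -> (4,2) -> (3,2) -> (3,3)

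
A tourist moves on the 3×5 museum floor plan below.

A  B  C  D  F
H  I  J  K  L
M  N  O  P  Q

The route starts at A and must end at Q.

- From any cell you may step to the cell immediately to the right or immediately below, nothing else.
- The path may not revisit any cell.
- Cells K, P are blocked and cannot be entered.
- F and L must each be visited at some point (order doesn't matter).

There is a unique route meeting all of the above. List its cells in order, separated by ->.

Moves only go right or down, so the column and row indices never decrease.
Route from A: 4× right (reaching F), 2× down (reaching Q) — 6 moves in all.
Check: all required cells visited.

A -> B -> C -> D -> F -> L -> Q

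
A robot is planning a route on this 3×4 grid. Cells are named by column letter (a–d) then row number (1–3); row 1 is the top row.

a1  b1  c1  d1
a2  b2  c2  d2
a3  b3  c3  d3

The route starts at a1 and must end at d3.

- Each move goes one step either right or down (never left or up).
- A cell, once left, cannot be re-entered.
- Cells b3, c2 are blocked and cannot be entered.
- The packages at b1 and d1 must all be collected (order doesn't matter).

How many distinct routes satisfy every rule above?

1

A right/down-only route from a1 to d3 makes exactly 2 down-moves and 3 right-moves in some order.
With no other constraints that would be C(5,2) = 10 routes.
A monotone route can only reach the required cells in the order b1, d1, so split there and multiply the segment counts (each segment already excludes blocked cells): a1→b1: 1; b1→d1: 1; d1→d3: 1; product = 1.
That gives 1 route.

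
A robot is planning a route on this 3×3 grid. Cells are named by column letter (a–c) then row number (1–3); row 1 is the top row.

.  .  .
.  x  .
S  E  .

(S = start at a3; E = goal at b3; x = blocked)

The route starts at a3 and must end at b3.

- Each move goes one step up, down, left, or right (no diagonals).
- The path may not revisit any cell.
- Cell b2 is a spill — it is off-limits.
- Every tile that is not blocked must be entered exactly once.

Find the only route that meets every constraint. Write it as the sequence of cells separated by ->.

Need to visit all 8 open cells exactly once, starting at a3 and ending at b3.
Cell c2 has only two open neighbours (c1 and c3), so the path must pass straight through it: one of those is the cell it's entered from and the other is where it exits.
Route from a3: 2× up (reaching a1), 2× right (reaching c1), 2× down (reaching c3), left to b3 — 7 moves in all.
Check: all 8 open cells covered.

a3 -> a2 -> a1 -> b1 -> c1 -> c2 -> c3 -> b3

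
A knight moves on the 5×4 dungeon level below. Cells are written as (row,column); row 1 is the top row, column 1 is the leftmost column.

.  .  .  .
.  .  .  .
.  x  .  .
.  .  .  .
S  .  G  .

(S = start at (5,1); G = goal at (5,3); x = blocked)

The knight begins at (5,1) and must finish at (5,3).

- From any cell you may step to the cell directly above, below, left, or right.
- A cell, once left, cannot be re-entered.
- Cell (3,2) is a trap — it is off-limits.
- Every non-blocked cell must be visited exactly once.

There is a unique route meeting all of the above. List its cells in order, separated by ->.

Need to visit all 19 open cells exactly once, starting at (5,1) and ending at (5,3).
Route from (5,1): right to (5,2), up to (4,2), left to (4,1), 3× up (reaching (1,1)), right to (1,2), down to (2,2), right to (2,3), up to (1,3), right to (1,4), 2× down (reaching (3,4)), left to (3,3), down to (4,3), right to (4,4), down to (5,4), left to (5,3) — 18 moves in all.
Check: all 19 open cells covered.

(5,1) -> (5,2) -> (4,2) -> (4,1) -> (3,1) -> (2,1) -> (1,1) -> (1,2) -> (2,2) -> (2,3) -> (1,3) -> (1,4) -> (2,4) -> (3,4) -> (3,3) -> (4,3) -> (4,4) -> (5,4) -> (5,3)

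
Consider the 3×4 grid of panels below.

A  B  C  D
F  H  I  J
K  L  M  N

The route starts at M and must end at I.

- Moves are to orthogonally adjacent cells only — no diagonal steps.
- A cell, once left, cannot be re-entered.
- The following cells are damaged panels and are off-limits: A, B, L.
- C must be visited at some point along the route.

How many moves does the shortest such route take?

Any route passes through C somewhere between M and I. Summing Manhattan distances along the two legs (M → C → I) gives a lower bound of 2 + 1 = 3 moves.
The shortest route satisfying every rule uses 5 moves: M → N → J → D → C → I.
The bound of 3 isn't tight here; checking systematically, no route of length 3 through 4 satisfies every constraint, so 5 is the minimum.

5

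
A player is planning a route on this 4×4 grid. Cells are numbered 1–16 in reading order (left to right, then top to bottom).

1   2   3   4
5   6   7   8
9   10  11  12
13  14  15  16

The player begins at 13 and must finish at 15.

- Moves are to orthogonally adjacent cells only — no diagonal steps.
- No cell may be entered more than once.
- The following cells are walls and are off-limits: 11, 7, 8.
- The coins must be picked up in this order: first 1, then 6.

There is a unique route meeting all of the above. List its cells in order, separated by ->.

13 -> 9 -> 5 -> 1 -> 2 -> 6 -> 10 -> 14 -> 15

The waypoints must appear in the order 1, 6, with no cell reused.
Route from 13: up 3 to 1, right 1 to 2, down 3 to 14, right 1 to 15 — 8 moves in all.
Check: order respected (1 at step 3, 6 at step 5).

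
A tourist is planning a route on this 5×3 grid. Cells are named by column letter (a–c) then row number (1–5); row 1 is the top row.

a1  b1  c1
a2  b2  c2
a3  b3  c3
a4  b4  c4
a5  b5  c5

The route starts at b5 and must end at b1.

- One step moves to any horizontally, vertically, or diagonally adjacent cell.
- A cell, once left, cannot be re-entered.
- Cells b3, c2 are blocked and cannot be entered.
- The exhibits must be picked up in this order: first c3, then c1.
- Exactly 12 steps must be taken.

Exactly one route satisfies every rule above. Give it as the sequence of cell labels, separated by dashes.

b5 - c5 - c4 - c3 - b4 - a5 - a4 - a3 - a2 - a1 - b2 - c1 - b1

The waypoints must appear in the order c3, c1, with no cell reused.
Route from b5: right to c5, 2× up (reaching c3), 2× down-left (reaching a5), 4× up (reaching a1), down-right to b2, up-right to c1, left to b1 — 12 moves in all.
Check: order respected (c3 at step 3, c1 at step 11); 12 moves as required.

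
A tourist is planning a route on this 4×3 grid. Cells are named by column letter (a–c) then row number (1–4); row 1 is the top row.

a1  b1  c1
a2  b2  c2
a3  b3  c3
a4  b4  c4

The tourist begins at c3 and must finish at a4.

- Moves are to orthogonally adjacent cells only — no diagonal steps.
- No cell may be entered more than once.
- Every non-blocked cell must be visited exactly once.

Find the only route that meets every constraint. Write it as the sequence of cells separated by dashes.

Need to visit all 12 open cells exactly once, starting at c3 and ending at a4.
Cell c1 has only two open neighbours (c2 and b1), so the path must pass straight through it: one of those is the cell it's entered from and the other is where it exits.
Route from c3: down 1 to c4, left 1 to b4, up 2 to b2, right 1 to c2, up 1 to c1, left 2 to a1, down 3 to a4 — 11 moves in all.
Check: all 12 open cells covered.

c3 - c4 - b4 - b3 - b2 - c2 - c1 - b1 - a1 - a2 - a3 - a4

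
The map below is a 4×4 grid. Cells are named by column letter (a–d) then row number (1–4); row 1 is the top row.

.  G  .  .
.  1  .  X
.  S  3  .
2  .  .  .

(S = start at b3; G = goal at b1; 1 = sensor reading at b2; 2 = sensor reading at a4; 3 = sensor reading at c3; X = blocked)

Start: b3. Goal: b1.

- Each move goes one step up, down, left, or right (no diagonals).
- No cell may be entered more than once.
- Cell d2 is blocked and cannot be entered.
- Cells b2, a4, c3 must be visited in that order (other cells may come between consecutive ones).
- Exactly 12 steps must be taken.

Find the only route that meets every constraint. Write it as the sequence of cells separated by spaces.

The waypoints must appear in the order b2, a4, c3, with no cell reused.
Route from b3: up 1 to b2, left 1 to a2, down 2 to a4, right 3 to d4, up 1 to d3, left 1 to c3, up 2 to c1, left 1 to b1 — 12 moves in all.
Check: order respected (1 at step 1, 2 at step 4, 3 at step 9); 12 moves as required.

b3 b2 a2 a3 a4 b4 c4 d4 d3 c3 c2 c1 b1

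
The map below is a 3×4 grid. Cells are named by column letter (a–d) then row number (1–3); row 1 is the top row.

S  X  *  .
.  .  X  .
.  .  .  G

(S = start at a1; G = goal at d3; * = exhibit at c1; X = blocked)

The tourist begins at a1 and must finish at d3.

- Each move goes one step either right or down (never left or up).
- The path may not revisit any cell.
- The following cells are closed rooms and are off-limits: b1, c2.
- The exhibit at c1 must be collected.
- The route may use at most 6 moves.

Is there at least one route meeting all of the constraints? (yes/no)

Every right/down route from a1 to c1 runs into a blocked cell, so that leg cannot be completed.

no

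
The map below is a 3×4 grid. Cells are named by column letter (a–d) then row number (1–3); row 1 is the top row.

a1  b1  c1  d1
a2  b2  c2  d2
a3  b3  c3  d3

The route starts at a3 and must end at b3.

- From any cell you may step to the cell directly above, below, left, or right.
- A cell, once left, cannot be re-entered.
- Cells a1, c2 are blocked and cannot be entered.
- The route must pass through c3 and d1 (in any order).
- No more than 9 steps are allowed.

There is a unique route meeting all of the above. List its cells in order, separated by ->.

a3 -> a2 -> b2 -> b1 -> c1 -> d1 -> d2 -> d3 -> c3 -> b3

The 9-move cap with required stops at c3, d1 leaves no slack for detours.
Route from a3: up 1 to a2, right 1 to b2, up 1 to b1, right 2 to d1, down 2 to d3, left 2 to b3 — 9 moves in all.
Check: all required cells visited; 9 ≤ 9 moves.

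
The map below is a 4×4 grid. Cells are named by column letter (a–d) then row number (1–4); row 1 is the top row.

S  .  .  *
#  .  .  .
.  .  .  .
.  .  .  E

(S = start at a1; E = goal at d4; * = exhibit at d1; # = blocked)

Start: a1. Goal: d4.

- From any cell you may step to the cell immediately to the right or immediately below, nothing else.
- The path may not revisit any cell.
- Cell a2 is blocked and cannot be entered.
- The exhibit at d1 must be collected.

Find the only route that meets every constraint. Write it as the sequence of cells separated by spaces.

a1 b1 c1 d1 d2 d3 d4

Moves only go right or down, so the column and row indices never decrease.
Route from a1: right 3 to d1, down 3 to d4 — 6 moves in all.
Check: all required cells visited.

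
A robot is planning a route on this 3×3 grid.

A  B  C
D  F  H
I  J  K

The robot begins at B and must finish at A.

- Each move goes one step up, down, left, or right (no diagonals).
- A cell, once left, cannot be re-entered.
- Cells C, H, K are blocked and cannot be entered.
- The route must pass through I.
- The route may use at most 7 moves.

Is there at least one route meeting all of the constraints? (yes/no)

yes

One route that works: B → F → J → I → D → A.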